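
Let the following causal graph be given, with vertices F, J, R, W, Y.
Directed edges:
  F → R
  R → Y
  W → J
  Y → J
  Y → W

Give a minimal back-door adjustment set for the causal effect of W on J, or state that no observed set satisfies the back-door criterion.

desc(W)\{W}={J}; candidates ⊆ {F,R,Y}.
size 0: {}; under {} W still reaches {F,J,R,Y} ∋ J.
{Y}: W⊥J given {Y} in G with W→· removed — back-door holds.

W→J: minimal back-door set {Y}.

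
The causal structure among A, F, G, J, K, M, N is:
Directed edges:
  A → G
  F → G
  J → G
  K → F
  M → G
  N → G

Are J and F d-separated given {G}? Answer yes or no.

No — J and F are d-connected given {G}.

Bayes-Ball from J | {G} reaches {A,F,K,M,N}.
F ∈ reach(J|{G}) ⇒ J ⊥̸ F | {G}.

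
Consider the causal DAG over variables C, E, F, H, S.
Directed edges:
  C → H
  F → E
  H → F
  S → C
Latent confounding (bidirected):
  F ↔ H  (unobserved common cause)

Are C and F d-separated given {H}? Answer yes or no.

No — C and F are d-connected given {H}.

Bayes-Ball from C | {H} reaches {E,F,S}.
F ∈ reach(C|{H}) ⇒ C ⊥̸ F | {H}.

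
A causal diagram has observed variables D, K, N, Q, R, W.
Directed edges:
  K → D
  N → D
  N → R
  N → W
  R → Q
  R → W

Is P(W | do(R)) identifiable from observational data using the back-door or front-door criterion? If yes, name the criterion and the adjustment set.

desc(R)\{R}={Q,W}; candidates ⊆ {D,K,N}.
size 0: {}; under {} R still reaches {D,N,W} ∋ W.
{N}: R⊥W given {N} in G with R→· removed — back-door holds.
P(W|do(R)) = Σ_{N} P(W|R,N)·P(N).

P(W|do(R)): backdoor, adjust for {N}.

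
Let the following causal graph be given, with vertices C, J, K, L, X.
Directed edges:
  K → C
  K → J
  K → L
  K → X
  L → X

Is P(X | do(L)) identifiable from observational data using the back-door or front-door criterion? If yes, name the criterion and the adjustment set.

P(X|do(L)): backdoor, adjust for {K}.

desc(L)\{L}={X}; candidates ⊆ {C,J,K}.
size 0: {}; under {} L still reaches {C,J,K,X} ∋ X.
{K}: L⊥X given {K} in G with L→· removed — back-door holds.
P(X|do(L)) = Σ_{K} P(X|L,K)·P(K).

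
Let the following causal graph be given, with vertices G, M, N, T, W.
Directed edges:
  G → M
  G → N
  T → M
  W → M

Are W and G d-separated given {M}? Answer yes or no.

Bayes-Ball from W | {M} reaches {G,N,T}.
G ∈ reach(W|{M}) ⇒ W ⊥̸ G | {M}.

No — W and G are d-connected given {M}.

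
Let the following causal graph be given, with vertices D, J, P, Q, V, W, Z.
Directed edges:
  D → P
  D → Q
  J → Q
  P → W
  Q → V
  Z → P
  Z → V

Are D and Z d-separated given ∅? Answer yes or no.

Bayes-Ball from D | ∅ reaches {P,Q,V,W}.
Z ∉ reach(D|∅) ⇒ D ⊥ Z | ∅.

Yes — D ⊥ Z | ∅.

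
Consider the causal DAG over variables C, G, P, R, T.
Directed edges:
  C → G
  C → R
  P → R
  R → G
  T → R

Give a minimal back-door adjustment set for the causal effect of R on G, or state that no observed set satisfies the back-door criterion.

desc(R)\{R}={G}; candidates ⊆ {C,P,T}.
size 0: {}; under {} R still reaches {C,G,P,T} ∋ G.
{C}: R⊥G given {C} in G with R→· removed — back-door holds.

R→G: minimal back-door set {C}.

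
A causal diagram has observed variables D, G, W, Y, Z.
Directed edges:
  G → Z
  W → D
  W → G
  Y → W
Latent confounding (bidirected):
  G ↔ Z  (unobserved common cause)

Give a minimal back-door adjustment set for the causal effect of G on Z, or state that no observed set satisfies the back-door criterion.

desc(G)\{G}={Z}; candidates ⊆ {D,W,Y}.
G↔Z: latent back-door arc(s) into G.
size 0: {}; under {} G still reaches {D,W,Y,Z} ∋ Z.
size 1: {D}, {W}, {Y}; under {D} G still reaches {W,Y,Z} ∋ Z.
size 2: {D,W}, {D,Y}, {W,Y}; under {D,W} G still reaches {Z} ∋ Z.
G↔Z cannot be blocked by any observed set — no back-door set.

G→Z: no observed back-door set.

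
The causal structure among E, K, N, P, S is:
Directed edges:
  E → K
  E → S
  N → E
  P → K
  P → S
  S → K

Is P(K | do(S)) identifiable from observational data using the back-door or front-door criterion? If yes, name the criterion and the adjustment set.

P(K|do(S)): backdoor, adjust for {E, P}.

desc(S)\{S}={K}; candidates ⊆ {E,N,P}.
size 0: {}; under {} S still reaches {E,K,N,P} ∋ K.
size 1: {E}, {N}, {P}; under {E} S still reaches {K,P} ∋ K.
{E,P}: S⊥K given {E,P} in G with S→· removed — back-door holds.
P(K|do(S)) = Σ_{E,P} P(K|S,E,P)·P(E,P).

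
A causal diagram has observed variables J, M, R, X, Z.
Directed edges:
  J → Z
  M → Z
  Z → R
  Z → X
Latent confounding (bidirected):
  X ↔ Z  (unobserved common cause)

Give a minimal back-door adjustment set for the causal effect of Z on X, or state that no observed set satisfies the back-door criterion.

Z→X: no observed back-door set.

desc(Z)\{Z}={R,X}; candidates ⊆ {J,M}.
Z↔X: latent back-door arc(s) into Z.
size 0: {}; under {} Z still reaches {J,M,X} ∋ X.
size 1: {J}, {M}; under {J} Z still reaches {M,X} ∋ X.
size 2: {J,M}; under {J,M} Z still reaches {X} ∋ X.
Z↔X cannot be blocked by any observed set — no back-door set.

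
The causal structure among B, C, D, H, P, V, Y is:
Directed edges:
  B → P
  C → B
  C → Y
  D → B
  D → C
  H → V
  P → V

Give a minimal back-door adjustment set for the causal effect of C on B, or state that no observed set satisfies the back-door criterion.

desc(C)\{C}={B,P,V,Y}; candidates ⊆ {D,H}.
size 0: {}; under {} C still reaches {B,D,P,V} ∋ B.
{D}: C⊥B given {D} in G with C→· removed — back-door holds.

C→B: minimal back-door set {D}.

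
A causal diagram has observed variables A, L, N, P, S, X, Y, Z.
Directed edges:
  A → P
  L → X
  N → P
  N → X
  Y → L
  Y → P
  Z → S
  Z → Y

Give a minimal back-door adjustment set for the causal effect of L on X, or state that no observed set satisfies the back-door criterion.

desc(L)\{L}={X}; candidates ⊆ {A,N,P,S,Y,Z}.
∅: L⊥X given ∅ in G with L→· removed — back-door holds.

L→X: minimal back-door set ∅.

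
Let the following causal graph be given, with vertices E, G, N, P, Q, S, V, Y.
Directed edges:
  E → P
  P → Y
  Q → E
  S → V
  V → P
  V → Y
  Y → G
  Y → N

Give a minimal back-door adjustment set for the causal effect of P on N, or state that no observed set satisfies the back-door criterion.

P→N: minimal back-door set {V}.

desc(P)\{P}={G,N,Y}; candidates ⊆ {E,Q,S,V}.
size 0: {}; under {} P still reaches {E,G,N,Q,S,V,Y} ∋ N.
{V}: P⊥N given {V} in G with P→· removed — back-door holds.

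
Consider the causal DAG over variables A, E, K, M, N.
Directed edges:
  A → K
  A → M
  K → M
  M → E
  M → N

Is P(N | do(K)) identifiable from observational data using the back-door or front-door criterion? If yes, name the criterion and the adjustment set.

P(N|do(K)): backdoor, adjust for {A}.

desc(K)\{K}={E,M,N}; candidates ⊆ {A}.
size 0: {}; under {} K still reaches {A,E,M,N} ∋ N.
{A}: K⊥N given {A} in G with K→· removed — back-door holds.
P(N|do(K)) = Σ_{A} P(N|K,A)·P(A).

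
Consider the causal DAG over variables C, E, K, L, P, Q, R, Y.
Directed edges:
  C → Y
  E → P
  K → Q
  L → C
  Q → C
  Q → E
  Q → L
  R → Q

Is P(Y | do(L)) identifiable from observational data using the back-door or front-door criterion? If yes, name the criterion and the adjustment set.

P(Y|do(L)): backdoor, adjust for {Q}.

desc(L)\{L}={C,Y}; candidates ⊆ {E,K,P,Q,R}.
size 0: {}; under {} L still reaches {C,E,K,P,Q,R,Y} ∋ Y.
{Q}: L⊥Y given {Q} in G with L→· removed — back-door holds.
P(Y|do(L)) = Σ_{Q} P(Y|L,Q)·P(Q).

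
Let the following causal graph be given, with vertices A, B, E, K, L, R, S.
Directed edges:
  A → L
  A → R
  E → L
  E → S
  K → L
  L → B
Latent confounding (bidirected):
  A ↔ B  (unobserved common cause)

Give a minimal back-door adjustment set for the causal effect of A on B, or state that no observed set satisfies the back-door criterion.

desc(A)\{A}={B,L,R}; candidates ⊆ {E,K,S}.
A↔B: latent back-door arc(s) into A.
size 0: {}; under {} A still reaches {B} ∋ B.
size 1: {E}, {K}, {S}; under {E} A still reaches {B} ∋ B.
size 2: {E,K}, {E,S}, {K,S}; under {E,K} A still reaches {B} ∋ B.
A↔B cannot be blocked by any observed set — no back-door set.

A→B: no observed back-door set.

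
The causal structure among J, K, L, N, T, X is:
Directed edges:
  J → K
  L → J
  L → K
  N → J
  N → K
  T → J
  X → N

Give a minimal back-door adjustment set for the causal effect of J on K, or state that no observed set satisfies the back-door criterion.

desc(J)\{J}={K}; candidates ⊆ {L,N,T,X}.
size 0: {}; under {} J still reaches {K,L,N,T,X} ∋ K.
size 1: {L}, {N}, {T} …(+1); under {L} J still reaches {K,N,T,X} ∋ K.
{L,N}: J⊥K given {L,N} in G with J→· removed — back-door holds.

J→K: minimal back-door set {L, N}.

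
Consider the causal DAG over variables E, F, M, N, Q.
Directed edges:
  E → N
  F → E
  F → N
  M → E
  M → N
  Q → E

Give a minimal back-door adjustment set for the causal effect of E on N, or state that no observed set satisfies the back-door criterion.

E→N: minimal back-door set {F, M}.

desc(E)\{E}={N}; candidates ⊆ {F,M,Q}.
size 0: {}; under {} E still reaches {F,M,N,Q} ∋ N.
size 1: {F}, {M}, {Q}; under {F} E still reaches {M,N,Q} ∋ N.
{F,M}: E⊥N given {F,M} in G with E→· removed — back-door holds.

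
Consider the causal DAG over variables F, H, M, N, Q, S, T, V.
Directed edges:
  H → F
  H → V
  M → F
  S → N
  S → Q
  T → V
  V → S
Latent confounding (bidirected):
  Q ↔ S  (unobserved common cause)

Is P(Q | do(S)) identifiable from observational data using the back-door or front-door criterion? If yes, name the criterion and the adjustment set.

desc(S)\{S}={N,Q}; candidates ⊆ {F,H,M,T,V}.
S↔Q: latent back-door arc(s) into S.
size 0: {}; under {} S still reaches {F,H,Q,T,V} ∋ Q.
size 1: {F}, {H}, {M} …(+2); under {F} S still reaches {H,M,Q,T,V} ∋ Q.
size 2: {F,H}, {F,M}, {F,T} …(+7); under {F,H} S still reaches {Q,T,V} ∋ Q.
S↔Q cannot be blocked by any observed set — no back-door set.
No mediator lies on a directed S→…→Q path.
Neither criterion identifies P(Q|do(S)) in this graph.

P(Q|do(S)): not identifiable (no BD/FD set).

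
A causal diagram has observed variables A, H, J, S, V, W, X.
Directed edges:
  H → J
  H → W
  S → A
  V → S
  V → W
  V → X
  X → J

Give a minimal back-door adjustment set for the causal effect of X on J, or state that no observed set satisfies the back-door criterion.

desc(X)\{X}={J}; candidates ⊆ {A,H,S,V,W}.
∅: X⊥J given ∅ in G with X→· removed — back-door holds.

X→J: minimal back-door set ∅.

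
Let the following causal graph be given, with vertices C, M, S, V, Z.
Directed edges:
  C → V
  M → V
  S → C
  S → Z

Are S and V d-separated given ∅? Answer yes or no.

No — S and V are d-connected given ∅.

Bayes-Ball from S | ∅ reaches {C,V,Z}.
V ∈ reach(S|∅) ⇒ S ⊥̸ V | ∅.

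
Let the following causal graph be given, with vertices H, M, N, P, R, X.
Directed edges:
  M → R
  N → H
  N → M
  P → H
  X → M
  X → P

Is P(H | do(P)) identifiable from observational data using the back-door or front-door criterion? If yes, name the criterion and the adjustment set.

desc(P)\{P}={H}; candidates ⊆ {M,N,R,X}.
∅: P⊥H given ∅ in G with P→· removed — back-door holds.
P(H|do(P)) = P(H|P) — no adjustment needed.

P(H|do(P)): backdoor, adjust for ∅.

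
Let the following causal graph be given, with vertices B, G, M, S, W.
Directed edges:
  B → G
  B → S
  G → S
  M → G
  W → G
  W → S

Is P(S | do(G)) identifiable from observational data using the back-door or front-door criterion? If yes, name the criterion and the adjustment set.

P(S|do(G)): backdoor, adjust for {B, W}.

desc(G)\{G}={S}; candidates ⊆ {B,M,W}.
size 0: {}; under {} G still reaches {B,M,S,W} ∋ S.
size 1: {B}, {M}, {W}; under {B} G still reaches {M,S,W} ∋ S.
{B,W}: G⊥S given {B,W} in G with G→· removed — back-door holds.
P(S|do(G)) = Σ_{B,W} P(S|G,B,W)·P(B,W).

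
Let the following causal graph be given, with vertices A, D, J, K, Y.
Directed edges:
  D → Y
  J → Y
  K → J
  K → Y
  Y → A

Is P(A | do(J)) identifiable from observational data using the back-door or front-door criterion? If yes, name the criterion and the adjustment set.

P(A|do(J)): backdoor, adjust for {K}.

desc(J)\{J}={A,Y}; candidates ⊆ {D,K}.
size 0: {}; under {} J still reaches {A,K,Y} ∋ A.
{K}: J⊥A given {K} in G with J→· removed — back-door holds.
P(A|do(J)) = Σ_{K} P(A|J,K)·P(K).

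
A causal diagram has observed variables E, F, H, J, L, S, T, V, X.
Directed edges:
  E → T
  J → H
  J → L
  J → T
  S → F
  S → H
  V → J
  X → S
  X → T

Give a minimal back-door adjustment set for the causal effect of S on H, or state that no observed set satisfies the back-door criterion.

S→H: minimal back-door set ∅.

desc(S)\{S}={F,H}; candidates ⊆ {E,J,L,T,V,X}.
∅: S⊥H given ∅ in G with S→· removed — back-door holds.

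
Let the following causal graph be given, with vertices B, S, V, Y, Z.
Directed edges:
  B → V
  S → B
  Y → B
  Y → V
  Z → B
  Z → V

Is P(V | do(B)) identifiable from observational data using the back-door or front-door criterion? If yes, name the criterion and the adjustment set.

desc(B)\{B}={V}; candidates ⊆ {S,Y,Z}.
size 0: {}; under {} B still reaches {S,V,Y,Z} ∋ V.
size 1: {S}, {Y}, {Z}; under {S} B still reaches {V,Y,Z} ∋ V.
{Y,Z}: B⊥V given {Y,Z} in G with B→· removed — back-door holds.
P(V|do(B)) = Σ_{Y,Z} P(V|B,Y,Z)·P(Y,Z).

P(V|do(B)): backdoor, adjust for {Y, Z}.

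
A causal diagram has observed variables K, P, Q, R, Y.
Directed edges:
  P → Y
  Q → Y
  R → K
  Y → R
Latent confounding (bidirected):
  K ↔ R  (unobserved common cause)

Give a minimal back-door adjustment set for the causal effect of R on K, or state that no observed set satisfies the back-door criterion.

desc(R)\{R}={K}; candidates ⊆ {P,Q,Y}.
R↔K: latent back-door arc(s) into R.
size 0: {}; under {} R still reaches {K,P,Q,Y} ∋ K.
size 1: {P}, {Q}, {Y}; under {P} R still reaches {K,Q,Y} ∋ K.
size 2: {P,Q}, {P,Y}, {Q,Y}; under {P,Q} R still reaches {K,Y} ∋ K.
R↔K cannot be blocked by any observed set — no back-door set.

R→K: no observed back-door set.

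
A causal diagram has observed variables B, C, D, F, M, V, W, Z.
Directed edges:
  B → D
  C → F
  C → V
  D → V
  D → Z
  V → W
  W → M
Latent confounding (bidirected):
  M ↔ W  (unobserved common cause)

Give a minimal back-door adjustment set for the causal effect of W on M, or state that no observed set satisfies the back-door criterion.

desc(W)\{W}={M}; candidates ⊆ {B,C,D,F,V,Z}.
W↔M: latent back-door arc(s) into W.
size 0: {}; under {} W still reaches {B,C,D,F,M,V,Z} ∋ M.
size 1: {B}, {C}, {D} …(+3); under {B} W still reaches {C,D,F,M,V,Z} ∋ M.
size 2: {B,C}, {B,D}, {B,F} …(+12); under {B,C} W still reaches {D,M,V,Z} ∋ M.
W↔M cannot be blocked by any observed set — no back-door set.

W→M: no observed back-door set.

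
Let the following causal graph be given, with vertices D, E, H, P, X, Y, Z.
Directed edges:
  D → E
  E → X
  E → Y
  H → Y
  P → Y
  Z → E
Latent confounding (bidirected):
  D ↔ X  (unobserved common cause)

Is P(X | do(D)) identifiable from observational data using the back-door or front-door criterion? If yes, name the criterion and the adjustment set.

desc(D)\{D}={E,X,Y}; candidates ⊆ {H,P,Z}.
D↔X: latent back-door arc(s) into D.
size 0: {}; under {} D still reaches {X} ∋ X.
size 1: {H}, {P}, {Z}; under {H} D still reaches {X} ∋ X.
size 2: {H,P}, {H,Z}, {P,Z}; under {H,P} D still reaches {X} ∋ X.
D↔X cannot be blocked by any observed set — no back-door set.
{E}: (i) intercepts every directed D→X path; (ii) no back-door D→{E}; (iii) {D} blocks every back-door {E}→X. Front-door holds.
P(X|do(D)) = Σ_{E} P(E|D) Σ_{D'} P(X|E,D')P(D').

P(X|do(D)): frontdoor, adjust for {E}.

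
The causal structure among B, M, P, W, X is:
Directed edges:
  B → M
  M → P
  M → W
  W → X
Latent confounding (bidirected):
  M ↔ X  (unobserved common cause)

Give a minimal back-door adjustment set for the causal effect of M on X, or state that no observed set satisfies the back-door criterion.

M→X: no observed back-door set.

desc(M)\{M}={P,W,X}; candidates ⊆ {B}.
M↔X: latent back-door arc(s) into M.
size 0: {}; under {} M still reaches {B,X} ∋ X.
size 1: {B}; under {B} M still reaches {X} ∋ X.
M↔X cannot be blocked by any observed set — no back-door set.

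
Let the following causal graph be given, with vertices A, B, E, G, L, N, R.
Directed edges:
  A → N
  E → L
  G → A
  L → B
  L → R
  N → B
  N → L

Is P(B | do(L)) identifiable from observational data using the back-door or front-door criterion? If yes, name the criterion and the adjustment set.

desc(L)\{L}={B,R}; candidates ⊆ {A,E,G,N}.
size 0: {}; under {} L still reaches {A,B,E,G,N} ∋ B.
{N}: L⊥B given {N} in G with L→· removed — back-door holds.
P(B|do(L)) = Σ_{N} P(B|L,N)·P(N).

P(B|do(L)): backdoor, adjust for {N}.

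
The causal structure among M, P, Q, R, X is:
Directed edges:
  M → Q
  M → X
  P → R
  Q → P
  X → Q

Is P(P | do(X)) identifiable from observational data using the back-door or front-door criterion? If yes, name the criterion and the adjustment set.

P(P|do(X)): backdoor, adjust for {M}.

desc(X)\{X}={P,Q,R}; candidates ⊆ {M}.
size 0: {}; under {} X still reaches {M,P,Q,R} ∋ P.
{M}: X⊥P given {M} in G with X→· removed — back-door holds.
P(P|do(X)) = Σ_{M} P(P|X,M)·P(M).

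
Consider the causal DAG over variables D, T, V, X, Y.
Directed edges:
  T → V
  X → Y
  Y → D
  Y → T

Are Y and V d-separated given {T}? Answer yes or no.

Bayes-Ball from Y | {T} reaches {D,X}.
V ∉ reach(Y|{T}) ⇒ Y ⊥ V | {T}.

Yes — Y ⊥ V | {T}.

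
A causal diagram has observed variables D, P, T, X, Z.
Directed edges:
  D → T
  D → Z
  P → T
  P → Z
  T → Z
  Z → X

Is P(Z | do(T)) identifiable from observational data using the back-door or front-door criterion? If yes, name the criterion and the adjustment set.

P(Z|do(T)): backdoor, adjust for {D, P}.

desc(T)\{T}={X,Z}; candidates ⊆ {D,P}.
size 0: {}; under {} T still reaches {D,P,X,Z} ∋ Z.
size 1: {D}, {P}; under {D} T still reaches {P,X,Z} ∋ Z.
{D,P}: T⊥Z given {D,P} in G with T→· removed — back-door holds.
P(Z|do(T)) = Σ_{D,P} P(Z|T,D,P)·P(D,P).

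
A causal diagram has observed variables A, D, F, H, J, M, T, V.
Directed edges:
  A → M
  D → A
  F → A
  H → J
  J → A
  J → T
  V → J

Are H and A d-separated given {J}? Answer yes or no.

Bayes-Ball from H | {J} reaches {V}.
A ∉ reach(H|{J}) ⇒ H ⊥ A | {J}.

Yes — H ⊥ A | {J}.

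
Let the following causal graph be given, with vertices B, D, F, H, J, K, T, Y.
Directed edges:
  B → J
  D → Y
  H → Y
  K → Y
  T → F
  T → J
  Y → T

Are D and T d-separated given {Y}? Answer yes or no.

Bayes-Ball from D | {Y} reaches {H,K}.
T ∉ reach(D|{Y}) ⇒ D ⊥ T | {Y}.

Yes — D ⊥ T | {Y}.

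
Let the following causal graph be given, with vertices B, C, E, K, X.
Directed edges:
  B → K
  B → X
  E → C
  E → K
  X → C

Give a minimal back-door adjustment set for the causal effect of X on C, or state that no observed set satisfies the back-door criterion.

X→C: minimal back-door set ∅.

desc(X)\{X}={C}; candidates ⊆ {B,E,K}.
∅: X⊥C given ∅ in G with X→· removed — back-door holds.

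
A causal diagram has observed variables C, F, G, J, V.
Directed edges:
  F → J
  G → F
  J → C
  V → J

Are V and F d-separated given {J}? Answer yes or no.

Bayes-Ball from V | {J} reaches {F,G}.
F ∈ reach(V|{J}) ⇒ V ⊥̸ F | {J}.

No — V and F are d-connected given {J}.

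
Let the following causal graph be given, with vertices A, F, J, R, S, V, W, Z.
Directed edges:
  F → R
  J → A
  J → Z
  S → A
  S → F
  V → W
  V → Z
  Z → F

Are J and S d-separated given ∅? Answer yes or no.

Yes — J ⊥ S | ∅.

Bayes-Ball from J | ∅ reaches {A,F,R,Z}.
S ∉ reach(J|∅) ⇒ J ⊥ S | ∅.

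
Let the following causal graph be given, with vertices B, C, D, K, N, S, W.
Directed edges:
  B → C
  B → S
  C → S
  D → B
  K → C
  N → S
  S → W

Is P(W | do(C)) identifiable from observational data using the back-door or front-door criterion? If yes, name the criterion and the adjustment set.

desc(C)\{C}={S,W}; candidates ⊆ {B,D,K,N}.
size 0: {}; under {} C still reaches {B,D,K,S,W} ∋ W.
{B}: C⊥W given {B} in G with C→· removed — back-door holds.
P(W|do(C)) = Σ_{B} P(W|C,B)·P(B).

P(W|do(C)): backdoor, adjust for {B}.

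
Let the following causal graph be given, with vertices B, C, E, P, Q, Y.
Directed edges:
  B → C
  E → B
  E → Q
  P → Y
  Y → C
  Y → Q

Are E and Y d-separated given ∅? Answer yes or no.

Bayes-Ball from E | ∅ reaches {B,C,Q}.
Y ∉ reach(E|∅) ⇒ E ⊥ Y | ∅.

Yes — E ⊥ Y | ∅.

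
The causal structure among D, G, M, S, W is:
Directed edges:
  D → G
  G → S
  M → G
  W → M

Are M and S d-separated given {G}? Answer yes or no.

Bayes-Ball from M | {G} reaches {D,W}.
S ∉ reach(M|{G}) ⇒ M ⊥ S | {G}.

Yes — M ⊥ S | {G}.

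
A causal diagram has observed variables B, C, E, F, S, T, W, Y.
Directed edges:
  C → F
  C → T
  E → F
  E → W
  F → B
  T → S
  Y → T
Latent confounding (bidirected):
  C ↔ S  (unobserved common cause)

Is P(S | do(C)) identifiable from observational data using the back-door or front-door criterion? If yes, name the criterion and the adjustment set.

desc(C)\{C}={B,F,S,T}; candidates ⊆ {E,W,Y}.
C↔S: latent back-door arc(s) into C.
size 0: {}; under {} C still reaches {S} ∋ S.
size 1: {E}, {W}, {Y}; under {E} C still reaches {S} ∋ S.
size 2: {E,W}, {E,Y}, {W,Y}; under {E,W} C still reaches {S} ∋ S.
C↔S cannot be blocked by any observed set — no back-door set.
{T}: (i) intercepts every directed C→S path; (ii) no back-door C→{T}; (iii) {C} blocks every back-door {T}→S. Front-door holds.
P(S|do(C)) = Σ_{T} P(T|C) Σ_{C'} P(S|T,C')P(C').

P(S|do(C)): frontdoor, adjust for {T}.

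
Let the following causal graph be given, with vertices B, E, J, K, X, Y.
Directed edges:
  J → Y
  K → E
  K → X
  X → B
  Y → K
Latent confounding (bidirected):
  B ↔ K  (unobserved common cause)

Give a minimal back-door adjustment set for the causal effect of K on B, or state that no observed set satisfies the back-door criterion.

K→B: no observed back-door set.

desc(K)\{K}={B,E,X}; candidates ⊆ {J,Y}.
K↔B: latent back-door arc(s) into K.
size 0: {}; under {} K still reaches {B,J,Y} ∋ B.
size 1: {J}, {Y}; under {J} K still reaches {B,Y} ∋ B.
size 2: {J,Y}; under {J,Y} K still reaches {B} ∋ B.
K↔B cannot be blocked by any observed set — no back-door set.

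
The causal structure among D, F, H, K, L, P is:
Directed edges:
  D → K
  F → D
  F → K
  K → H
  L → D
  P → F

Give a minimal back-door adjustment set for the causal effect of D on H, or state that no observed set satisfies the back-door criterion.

desc(D)\{D}={H,K}; candidates ⊆ {F,L,P}.
size 0: {}; under {} D still reaches {F,H,K,L,P} ∋ H.
{F}: D⊥H given {F} in G with D→· removed — back-door holds.

D→H: minimal back-door set {F}.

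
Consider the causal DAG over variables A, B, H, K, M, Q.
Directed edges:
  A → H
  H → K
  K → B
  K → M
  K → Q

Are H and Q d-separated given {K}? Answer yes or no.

Yes — H ⊥ Q | {K}.

Bayes-Ball from H | {K} reaches {A}.
Q ∉ reach(H|{K}) ⇒ H ⊥ Q | {K}.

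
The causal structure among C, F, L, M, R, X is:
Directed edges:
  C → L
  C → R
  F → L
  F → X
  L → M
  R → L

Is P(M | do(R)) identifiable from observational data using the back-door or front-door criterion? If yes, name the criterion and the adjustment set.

P(M|do(R)): backdoor, adjust for {C}.

desc(R)\{R}={L,M}; candidates ⊆ {C,F,X}.
size 0: {}; under {} R still reaches {C,L,M} ∋ M.
{C}: R⊥M given {C} in G with R→· removed — back-door holds.
P(M|do(R)) = Σ_{C} P(M|R,C)·P(C).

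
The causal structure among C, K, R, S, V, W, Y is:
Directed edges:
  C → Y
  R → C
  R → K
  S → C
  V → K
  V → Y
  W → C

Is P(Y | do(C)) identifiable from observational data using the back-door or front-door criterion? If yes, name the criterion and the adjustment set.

P(Y|do(C)): backdoor, adjust for ∅.

desc(C)\{C}={Y}; candidates ⊆ {K,R,S,V,W}.
∅: C⊥Y given ∅ in G with C→· removed — back-door holds.
P(Y|do(C)) = P(Y|C) — no adjustment needed.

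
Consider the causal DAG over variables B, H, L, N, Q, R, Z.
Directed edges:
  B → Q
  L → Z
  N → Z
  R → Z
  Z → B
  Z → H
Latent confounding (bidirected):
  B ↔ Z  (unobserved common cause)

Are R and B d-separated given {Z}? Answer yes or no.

No — R and B are d-connected given {Z}.

Bayes-Ball from R | {Z} reaches {B,L,N,Q}.
B ∈ reach(R|{Z}) ⇒ R ⊥̸ B | {Z}.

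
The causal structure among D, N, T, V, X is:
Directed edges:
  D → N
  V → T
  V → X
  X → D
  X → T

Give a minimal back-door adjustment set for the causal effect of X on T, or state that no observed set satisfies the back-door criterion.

desc(X)\{X}={D,N,T}; candidates ⊆ {V}.
size 0: {}; under {} X still reaches {T,V} ∋ T.
{V}: X⊥T given {V} in G with X→· removed — back-door holds.

X→T: minimal back-door set {V}.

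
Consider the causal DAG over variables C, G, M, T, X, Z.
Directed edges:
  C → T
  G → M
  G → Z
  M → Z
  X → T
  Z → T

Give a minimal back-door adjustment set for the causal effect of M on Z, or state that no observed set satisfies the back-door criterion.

desc(M)\{M}={T,Z}; candidates ⊆ {C,G,X}.
size 0: {}; under {} M still reaches {G,T,Z} ∋ Z.
{G}: M⊥Z given {G} in G with M→· removed — back-door holds.

M→Z: minimal back-door set {G}.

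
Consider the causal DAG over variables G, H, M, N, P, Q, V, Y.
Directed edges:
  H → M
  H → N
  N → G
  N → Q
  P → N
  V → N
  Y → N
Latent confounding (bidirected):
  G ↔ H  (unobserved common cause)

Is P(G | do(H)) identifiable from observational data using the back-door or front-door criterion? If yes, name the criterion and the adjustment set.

P(G|do(H)): frontdoor, adjust for {N}.

desc(H)\{H}={G,M,N,Q}; candidates ⊆ {P,V,Y}.
H↔G: latent back-door arc(s) into H.
size 0: {}; under {} H still reaches {G} ∋ G.
size 1: {P}, {V}, {Y}; under {P} H still reaches {G} ∋ G.
size 2: {P,V}, {P,Y}, {V,Y}; under {P,V} H still reaches {G} ∋ G.
H↔G cannot be blocked by any observed set — no back-door set.
{N}: (i) intercepts every directed H→G path; (ii) no back-door H→{N}; (iii) {H} blocks every back-door {N}→G. Front-door holds.
P(G|do(H)) = Σ_{N} P(N|H) Σ_{H'} P(G|N,H')P(H').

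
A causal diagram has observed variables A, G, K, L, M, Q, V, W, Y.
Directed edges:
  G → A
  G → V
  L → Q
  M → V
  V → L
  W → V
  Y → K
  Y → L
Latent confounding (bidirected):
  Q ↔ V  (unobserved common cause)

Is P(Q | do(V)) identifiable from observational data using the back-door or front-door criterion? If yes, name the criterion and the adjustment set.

P(Q|do(V)): frontdoor, adjust for {L}.

desc(V)\{V}={L,Q}; candidates ⊆ {A,G,K,M,W,Y}.
V↔Q: latent back-door arc(s) into V.
size 0: {}; under {} V still reaches {A,G,M,Q,W} ∋ Q.
size 1: {A}, {G}, {K} …(+3); under {A} V still reaches {G,M,Q,W} ∋ Q.
size 2: {A,G}, {A,K}, {A,M} …(+12); under {A,G} V still reaches {M,Q,W} ∋ Q.
V↔Q cannot be blocked by any observed set — no back-door set.
{L}: (i) intercepts every directed V→Q path; (ii) no back-door V→{L}; (iii) {V} blocks every back-door {L}→Q. Front-door holds.
P(Q|do(V)) = Σ_{L} P(L|V) Σ_{V'} P(Q|L,V')P(V').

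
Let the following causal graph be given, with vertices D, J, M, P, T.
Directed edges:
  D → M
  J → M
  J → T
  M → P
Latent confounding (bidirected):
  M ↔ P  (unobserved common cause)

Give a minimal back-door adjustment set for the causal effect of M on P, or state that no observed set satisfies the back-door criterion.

desc(M)\{M}={P}; candidates ⊆ {D,J,T}.
M↔P: latent back-door arc(s) into M.
size 0: {}; under {} M still reaches {D,J,P,T} ∋ P.
size 1: {D}, {J}, {T}; under {D} M still reaches {J,P,T} ∋ P.
size 2: {D,J}, {D,T}, {J,T}; under {D,J} M still reaches {P} ∋ P.
M↔P cannot be blocked by any observed set — no back-door set.

M→P: no observed back-door set.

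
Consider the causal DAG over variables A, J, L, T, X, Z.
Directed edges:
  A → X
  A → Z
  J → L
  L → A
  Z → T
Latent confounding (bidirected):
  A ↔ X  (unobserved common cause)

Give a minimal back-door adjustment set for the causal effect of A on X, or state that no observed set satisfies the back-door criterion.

A→X: no observed back-door set.

desc(A)\{A}={T,X,Z}; candidates ⊆ {J,L}.
A↔X: latent back-door arc(s) into A.
size 0: {}; under {} A still reaches {J,L,X} ∋ X.
size 1: {J}, {L}; under {J} A still reaches {L,X} ∋ X.
size 2: {J,L}; under {J,L} A still reaches {X} ∋ X.
A↔X cannot be blocked by any observed set — no back-door set.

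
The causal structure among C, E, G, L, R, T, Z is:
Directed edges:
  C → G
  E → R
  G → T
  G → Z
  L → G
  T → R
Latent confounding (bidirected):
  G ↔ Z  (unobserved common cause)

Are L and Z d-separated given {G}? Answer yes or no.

Bayes-Ball from L | {G} reaches {C,Z}.
Z ∈ reach(L|{G}) ⇒ L ⊥̸ Z | {G}.

No — L and Z are d-connected given {G}.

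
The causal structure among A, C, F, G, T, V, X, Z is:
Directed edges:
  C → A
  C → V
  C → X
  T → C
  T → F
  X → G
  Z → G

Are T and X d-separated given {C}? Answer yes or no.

Bayes-Ball from T | {C} reaches {F}.
X ∉ reach(T|{C}) ⇒ T ⊥ X | {C}.

Yes — T ⊥ X | {C}.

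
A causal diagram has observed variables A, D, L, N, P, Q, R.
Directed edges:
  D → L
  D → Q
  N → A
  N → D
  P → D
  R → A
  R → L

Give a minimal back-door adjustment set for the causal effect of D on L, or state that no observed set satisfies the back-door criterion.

desc(D)\{D}={L,Q}; candidates ⊆ {A,N,P,R}.
∅: D⊥L given ∅ in G with D→· removed — back-door holds.

D→L: minimal back-door set ∅.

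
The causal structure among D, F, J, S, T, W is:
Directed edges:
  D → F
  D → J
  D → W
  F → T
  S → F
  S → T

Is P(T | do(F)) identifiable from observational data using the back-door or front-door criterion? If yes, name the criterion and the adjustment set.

P(T|do(F)): backdoor, adjust for {S}.

desc(F)\{F}={T}; candidates ⊆ {D,J,S,W}.
size 0: {}; under {} F still reaches {D,J,S,T,W} ∋ T.
{S}: F⊥T given {S} in G with F→· removed — back-door holds.
P(T|do(F)) = Σ_{S} P(T|F,S)·P(S).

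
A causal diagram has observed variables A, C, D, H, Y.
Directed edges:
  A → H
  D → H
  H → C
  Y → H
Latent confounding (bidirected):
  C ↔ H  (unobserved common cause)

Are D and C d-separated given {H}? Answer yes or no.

Bayes-Ball from D | {H} reaches {A,C,Y}.
C ∈ reach(D|{H}) ⇒ D ⊥̸ C | {H}.

No — D and C are d-connected given {H}.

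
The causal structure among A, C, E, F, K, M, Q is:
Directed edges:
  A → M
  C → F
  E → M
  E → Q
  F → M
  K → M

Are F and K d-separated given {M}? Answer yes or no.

No — F and K are d-connected given {M}.

Bayes-Ball from F | {M} reaches {A,C,E,K,Q}.
K ∈ reach(F|{M}) ⇒ F ⊥̸ K | {M}.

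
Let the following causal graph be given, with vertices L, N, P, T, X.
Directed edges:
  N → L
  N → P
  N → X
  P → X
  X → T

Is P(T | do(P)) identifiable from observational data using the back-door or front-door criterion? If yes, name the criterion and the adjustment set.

desc(P)\{P}={T,X}; candidates ⊆ {L,N}.
size 0: {}; under {} P still reaches {L,N,T,X} ∋ T.
{N}: P⊥T given {N} in G with P→· removed — back-door holds.
P(T|do(P)) = Σ_{N} P(T|P,N)·P(N).

P(T|do(P)): backdoor, adjust for {N}.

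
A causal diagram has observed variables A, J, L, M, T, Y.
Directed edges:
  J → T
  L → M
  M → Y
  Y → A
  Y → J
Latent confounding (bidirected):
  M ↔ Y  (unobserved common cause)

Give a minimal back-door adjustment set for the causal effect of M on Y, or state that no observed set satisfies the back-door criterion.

M→Y: no observed back-door set.

desc(M)\{M}={A,J,T,Y}; candidates ⊆ {L}.
M↔Y: latent back-door arc(s) into M.
size 0: {}; under {} M still reaches {A,J,L,T,Y} ∋ Y.
size 1: {L}; under {L} M still reaches {A,J,T,Y} ∋ Y.
M↔Y cannot be blocked by any observed set — no back-door set.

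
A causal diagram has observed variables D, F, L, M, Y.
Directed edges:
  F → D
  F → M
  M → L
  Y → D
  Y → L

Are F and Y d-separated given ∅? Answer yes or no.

Yes — F ⊥ Y | ∅.

Bayes-Ball from F | ∅ reaches {D,L,M}.
Y ∉ reach(F|∅) ⇒ F ⊥ Y | ∅.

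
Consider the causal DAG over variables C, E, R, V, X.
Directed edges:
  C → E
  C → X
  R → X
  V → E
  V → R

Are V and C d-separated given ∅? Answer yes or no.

Yes — V ⊥ C | ∅.

Bayes-Ball from V | ∅ reaches {E,R,X}.
C ∉ reach(V|∅) ⇒ V ⊥ C | ∅.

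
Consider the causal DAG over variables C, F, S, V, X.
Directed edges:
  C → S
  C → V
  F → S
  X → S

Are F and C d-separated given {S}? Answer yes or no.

No — F and C are d-connected given {S}.

Bayes-Ball from F | {S} reaches {C,V,X}.
C ∈ reach(F|{S}) ⇒ F ⊥̸ C | {S}.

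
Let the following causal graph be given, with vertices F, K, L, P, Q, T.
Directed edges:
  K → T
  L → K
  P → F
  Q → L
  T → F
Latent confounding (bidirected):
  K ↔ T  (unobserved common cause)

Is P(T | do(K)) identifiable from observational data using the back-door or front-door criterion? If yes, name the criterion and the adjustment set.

desc(K)\{K}={F,T}; candidates ⊆ {L,P,Q}.
K↔T: latent back-door arc(s) into K.
size 0: {}; under {} K still reaches {F,L,Q,T} ∋ T.
size 1: {L}, {P}, {Q}; under {L} K still reaches {F,T} ∋ T.
size 2: {L,P}, {L,Q}, {P,Q}; under {L,P} K still reaches {F,T} ∋ T.
K↔T cannot be blocked by any observed set — no back-door set.
No mediator lies on a directed K→…→T path.
Neither criterion identifies P(T|do(K)) in this graph.

P(T|do(K)): not identifiable (no BD/FD set).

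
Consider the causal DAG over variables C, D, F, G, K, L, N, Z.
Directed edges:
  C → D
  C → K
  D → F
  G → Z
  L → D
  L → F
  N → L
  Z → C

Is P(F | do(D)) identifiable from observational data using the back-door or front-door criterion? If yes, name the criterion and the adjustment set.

desc(D)\{D}={F}; candidates ⊆ {C,G,K,L,N,Z}.
size 0: {}; under {} D still reaches {C,F,G,K,L,N,Z} ∋ F.
{L}: D⊥F given {L} in G with D→· removed — back-door holds.
P(F|do(D)) = Σ_{L} P(F|D,L)·P(L).

P(F|do(D)): backdoor, adjust for {L}.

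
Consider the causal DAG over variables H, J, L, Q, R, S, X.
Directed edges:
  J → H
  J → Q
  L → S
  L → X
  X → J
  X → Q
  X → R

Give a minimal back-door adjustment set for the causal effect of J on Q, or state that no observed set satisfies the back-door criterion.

J→Q: minimal back-door set {X}.

desc(J)\{J}={H,Q}; candidates ⊆ {L,R,S,X}.
size 0: {}; under {} J still reaches {L,Q,R,S,X} ∋ Q.
{X}: J⊥Q given {X} in G with J→· removed — back-door holds.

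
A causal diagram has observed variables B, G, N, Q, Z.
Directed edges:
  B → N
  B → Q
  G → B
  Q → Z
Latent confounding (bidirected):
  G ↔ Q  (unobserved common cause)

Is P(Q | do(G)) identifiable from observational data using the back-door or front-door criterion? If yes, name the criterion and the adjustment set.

desc(G)\{G}={B,N,Q,Z}; candidates ⊆ {—}.
G↔Q: latent back-door arc(s) into G.
size 0: {}; under {} G still reaches {Q,Z} ∋ Q.
G↔Q cannot be blocked by any observed set — no back-door set.
{B}: (i) intercepts every directed G→Q path; (ii) no back-door G→{B}; (iii) {G} blocks every back-door {B}→Q. Front-door holds.
P(Q|do(G)) = Σ_{B} P(B|G) Σ_{G'} P(Q|B,G')P(G').

P(Q|do(G)): frontdoor, adjust for {B}.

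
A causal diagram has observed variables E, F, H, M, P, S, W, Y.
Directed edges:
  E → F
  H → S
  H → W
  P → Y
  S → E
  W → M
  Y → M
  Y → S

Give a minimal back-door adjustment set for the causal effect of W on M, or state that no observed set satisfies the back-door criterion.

W→M: minimal back-door set ∅.

desc(W)\{W}={M}; candidates ⊆ {E,F,H,P,S,Y}.
∅: W⊥M given ∅ in G with W→· removed — back-door holds.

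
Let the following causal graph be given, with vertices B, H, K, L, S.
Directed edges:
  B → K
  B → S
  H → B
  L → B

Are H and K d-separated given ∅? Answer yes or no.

No — H and K are d-connected given ∅.

Bayes-Ball from H | ∅ reaches {B,K,S}.
K ∈ reach(H|∅) ⇒ H ⊥̸ K | ∅.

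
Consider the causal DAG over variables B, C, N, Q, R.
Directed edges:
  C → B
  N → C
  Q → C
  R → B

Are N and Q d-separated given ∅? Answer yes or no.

Yes — N ⊥ Q | ∅.

Bayes-Ball from N | ∅ reaches {B,C}.
Q ∉ reach(N|∅) ⇒ N ⊥ Q | ∅.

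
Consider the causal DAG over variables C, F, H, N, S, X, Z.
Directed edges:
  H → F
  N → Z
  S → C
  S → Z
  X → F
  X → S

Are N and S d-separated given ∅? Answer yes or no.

Yes — N ⊥ S | ∅.

Bayes-Ball from N | ∅ reaches {Z}.
S ∉ reach(N|∅) ⇒ N ⊥ S | ∅.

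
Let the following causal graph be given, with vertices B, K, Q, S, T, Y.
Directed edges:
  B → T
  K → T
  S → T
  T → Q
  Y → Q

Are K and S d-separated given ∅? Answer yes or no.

Yes — K ⊥ S | ∅.

Bayes-Ball from K | ∅ reaches {Q,T}.
S ∉ reach(K|∅) ⇒ K ⊥ S | ∅.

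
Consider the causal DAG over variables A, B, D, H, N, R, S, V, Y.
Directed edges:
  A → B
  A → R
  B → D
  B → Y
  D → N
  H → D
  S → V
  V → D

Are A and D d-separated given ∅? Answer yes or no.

Bayes-Ball from A | ∅ reaches {B,D,N,R,Y}.
D ∈ reach(A|∅) ⇒ A ⊥̸ D | ∅.

No — A and D are d-connected given ∅.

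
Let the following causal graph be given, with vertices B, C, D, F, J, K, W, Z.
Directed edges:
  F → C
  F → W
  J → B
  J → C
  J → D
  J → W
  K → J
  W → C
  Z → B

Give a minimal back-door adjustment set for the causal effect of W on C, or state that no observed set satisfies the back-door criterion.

W→C: minimal back-door set {F, J}.

desc(W)\{W}={C}; candidates ⊆ {B,D,F,J,K,Z}.
size 0: {}; under {} W still reaches {B,C,D,F,J,K} ∋ C.
size 1: {B}, {D}, {F} …(+3); under {B} W still reaches {C,D,F,J,K,Z} ∋ C.
{F,J}: W⊥C given {F,J} in G with W→· removed — back-door holds.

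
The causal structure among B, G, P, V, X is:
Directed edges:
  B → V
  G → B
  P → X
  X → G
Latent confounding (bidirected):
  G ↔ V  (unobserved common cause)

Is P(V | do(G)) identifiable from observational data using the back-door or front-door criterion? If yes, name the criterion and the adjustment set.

P(V|do(G)): frontdoor, adjust for {B}.

desc(G)\{G}={B,V}; candidates ⊆ {P,X}.
G↔V: latent back-door arc(s) into G.
size 0: {}; under {} G still reaches {P,V,X} ∋ V.
size 1: {P}, {X}; under {P} G still reaches {V,X} ∋ V.
size 2: {P,X}; under {P,X} G still reaches {V} ∋ V.
G↔V cannot be blocked by any observed set — no back-door set.
{B}: (i) intercepts every directed G→V path; (ii) no back-door G→{B}; (iii) {G} blocks every back-door {B}→V. Front-door holds.
P(V|do(G)) = Σ_{B} P(B|G) Σ_{G'} P(V|B,G')P(G').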